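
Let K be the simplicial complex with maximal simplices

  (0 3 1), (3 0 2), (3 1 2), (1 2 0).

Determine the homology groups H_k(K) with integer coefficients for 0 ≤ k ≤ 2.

H_0 ≅ Z,  H_1 = 0,  H_2 ≅ Z.

Take the total order 0 < 1 < 2 < 3 on the vertex set. Then K (dimension 2) consists of the simplices:

  0-simplices (4): [0], [1], [2], [3]
  1-simplices (6): [0,1], [0,2], [0,3], [1,2], [1,3], [2,3]
  2-simplices (4): [0,1,2], [0,1,3], [0,2,3], [1,2,3]

so the chain groups are C_0 ≅ Z^4, C_1 ≅ Z^6, C_2 ≅ Z^4.

Boundary ∂_1: C_1 → C_0 sends each edge [p,q] (with p < q) to q − p. For instance
  ∂[0,1] = [1] − [0].
As a 4×6 matrix over Z this has rank 3, with invariant factors (1,1,1).

∂_2: C_2 → C_1 sends each 2-simplex [p,q,r] to [q,r] − [p,r] + [p,q]. For instance
  ∂[0,1,2] = [1,2] − [0,2] + [0,1],
  ∂[0,1,3] = [1,3] − [0,3] + [0,1].
The 6×4 boundary matrix has rank 3 and Smith normal form diag(1,1,1).

Computing H_k = (kernel of ∂_k) / (image of ∂_{k+1}):

  H_0: rank C_0 − rank ∂_1 = 4 − 3 = 1, and the invariant factors of ∂_1 are all 1, so H_0 = Z.
  H_1: rank ker ∂_1 − rank ∂_2 = (6 − 3) − 3 = 0, and the invariant factors of ∂_2 are all 1, so H_1 = 0.
  H_2: rank ker ∂_2 − rank ∂_3 = (4 − 3) − 0 = 1, and there is no ∂_3, so H_2 = Z.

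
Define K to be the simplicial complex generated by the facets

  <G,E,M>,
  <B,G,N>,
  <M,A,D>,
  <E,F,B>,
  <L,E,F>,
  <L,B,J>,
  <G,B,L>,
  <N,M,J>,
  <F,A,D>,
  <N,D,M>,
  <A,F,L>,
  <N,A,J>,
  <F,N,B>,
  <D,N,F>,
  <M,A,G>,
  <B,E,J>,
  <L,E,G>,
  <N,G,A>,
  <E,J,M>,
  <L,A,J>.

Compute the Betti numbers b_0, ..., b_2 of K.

Fix the vertex order A < B < D < E < F < G < J < L < M < N and write every simplex with vertices in increasing order. Then dim K = 2 and the simplices of K are:

  0-simplices (10): A, B, D, E, F, G, J, L, M, N
  1-simplices (30): AD, AF, AG, AJ, AL, AM, AN, BE, BF, BG, BJ, BL, BN, DF, DM, DN, EF, EG, EJ, EL, EM, FL, FN, GL, GM, GN, JL, JM, JN, MN
  2-simplices (20): ADF, ADM, AFL, AGM, AGN, AJL, AJN, BEF, BEJ, BFN, BGL, BGN, BJL, DFN, DMN, EFL, EGL, EGM, EJM, JMN

Hence C_0 ≅ Z^10, C_1 ≅ Z^30, C_2 ≅ Z^20.

∂_1: C_1 → C_0 maps an edge to its endpoints' difference, ∂[p,q] = q − p. For instance
  ∂MN = N − M.
As a 10×30 matrix over Z this has rank 9, with invariant factors (1,1,1,1,1,1,1,1,1).

Boundary ∂_2: C_2 → C_1 acts by ∂[p,q,r] = [q,r] − [p,r] + [p,q]. For instance
  ∂BJL = JL − BL + BJ,
  ∂BEJ = EJ − BJ + BE.
The 30×20 boundary matrix has rank 20 and Smith normal form diag(1,1,1,1,1,1,1,1,1,1,1,1,1,1,1,1,1,1,1,2).

Reading off H_k = ker ∂_k / im ∂_{k+1}:

  H_0: rank C_0 − rank ∂_1 = 10 − 9 = 1, and the invariant factors of ∂_1 are all 1, so H_0 ≅ Z.
  H_1: rank ker ∂_1 − rank ∂_2 = (30 − 9) − 20 = 1, and ∂_2 has invariant factor 2 > 1, so H_1 ≅ Z ⊕ Z/2.
  H_2: rank ker ∂_2 − rank ∂_3 = (20 − 20) − 0 = 0, and there is no ∂_3, so H_2 ≅ 0.

As a check, the Euler characteristic is 10 − 30 + 20 = 0, which agrees with 1 − 1 + 0 = 0.
(K is a triangulation of the Klein bottle.)

Hence the Betti numbers are b_0 = 1, b_1 = 1, b_2 = 0.

b_0 = 1, b_1 = 1, b_2 = 0.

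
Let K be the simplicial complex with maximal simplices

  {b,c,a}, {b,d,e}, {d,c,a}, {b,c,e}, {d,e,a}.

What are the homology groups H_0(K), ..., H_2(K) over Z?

Fix the vertex order a < b < c < d < e and write every simplex with vertices in increasing order. Then dim K = 2 and the simplices of K are:

  0-simplices (5): a, b, c, d, e
  1-simplices (10): ab, ac, ad, ae, bc, bd, be, cd, ce, de
  2-simplices (5): abc, acd, ade, bce, bde

Hence C_0 ≅ Z^5, C_1 ≅ Z^10, C_2 ≅ Z^5.

The boundary map ∂_1: C_1 → C_0 is given by ∂[p,q] = [q] − [p].
The resulting 5×10 matrix has rank 4, and its Smith normal form has invariant factors (1,1,1,1).

∂_2: C_2 → C_1 maps a triangle to the signed sum of its edges. For instance
  ∂acd = cd − ad + ac,
  ∂abc = bc − ac + ab.
The resulting 10×5 matrix has rank 5, and its Smith normal form has invariant factors (1,1,1,1,1).

From H_k ≅ ker(∂_k) / im(∂_{k+1}) we obtain:

  H_0: rank C_0 − rank ∂_1 = 5 − 4 = 1, and the invariant factors of ∂_1 are all 1, so H_0 ≅ Z.
  H_1: rank ker ∂_1 − rank ∂_2 = (10 − 4) − 5 = 1, and the invariant factors of ∂_2 are all 1, so H_1 ≅ Z.
  H_2: rank ker ∂_2 − rank ∂_3 = (5 − 5) − 0 = 0, and there is no ∂_3, so H_2 ≅ 0.

As a check, the Euler characteristic is 5 − 10 + 5 = 0, which agrees with 1 − 1 + 0 = 0.
(K is a triangulation of the Möbius band.)

H_0 ≅ Z,  H_1 ≅ Z,  H_2 = 0.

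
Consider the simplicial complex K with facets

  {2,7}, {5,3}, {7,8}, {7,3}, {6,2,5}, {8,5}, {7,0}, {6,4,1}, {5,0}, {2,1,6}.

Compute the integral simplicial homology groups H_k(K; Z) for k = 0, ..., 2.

H_0 = Z,  H_1 = Z^3,  H_2 = 0.

Take the total order 0 < 1 < 2 < 3 < 4 < 5 < 6 < 7 < 8 on the vertex set. Then K (dimension 2) consists of the simplices:

  0-simplices (9): [0], [1], [2], [3], [4], [5], [6], [7], [8]
  1-simplices (14): [0,5], [0,7], [1,2], [1,4], [1,6], [2,5], [2,6], [2,7], [3,5], [3,7], [4,6], [5,6], [5,8], [7,8]
  2-simplices (3): [1,2,6], [1,4,6], [2,5,6]

Hence C_0 ≅ Z^9, C_1 ≅ Z^14, C_2 ≅ Z^3.

Boundary ∂_1: C_1 → C_0 maps an edge to its endpoints' difference, ∂[p,q] = q − p.
The resulting 9×14 matrix has rank 8, and its Smith normal form has invariant factors (1,1,1,1,1,1,1,1).

Boundary ∂_2: C_2 → C_1 sends each 2-simplex [p,q,r] to [q,r] − [p,r] + [p,q]. For instance
  ∂[1,4,6] = [4,6] − [1,6] + [1,4],
  ∂[2,5,6] = [5,6] − [2,6] + [2,5].
The resulting 14×3 matrix has rank 3, and its Smith normal form has invariant factors (1,1,1).

Now H_k = ker ∂_k / im ∂_{k+1}, so:

  H_0: rank C_0 − rank ∂_1 = 9 − 8 = 1, and the invariant factors of ∂_1 are all 1, so H_0 = Z.
  H_1: rank ker ∂_1 − rank ∂_2 = (14 − 8) − 3 = 3, and the invariant factors of ∂_2 are all 1, so H_1 = Z^3.
  H_2: rank ker ∂_2 − rank ∂_3 = (3 − 3) − 0 = 0, and there is no ∂_3, so H_2 = 0.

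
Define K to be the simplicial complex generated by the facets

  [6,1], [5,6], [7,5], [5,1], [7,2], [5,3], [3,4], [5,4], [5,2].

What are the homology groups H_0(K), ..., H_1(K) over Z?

We work with the vertex ordering 1 < 2 < 3 < 4 < 5 < 6 < 7. The simplices of K, each written with vertices in increasing order, are:

  0-simplices (7): [1], [2], [3], [4], [5], [6], [7]
  1-simplices (9): [1,5], [1,6], [2,5], [2,7], [3,4], [3,5], [4,5], [5,6], [5,7]

so the chain groups are C_0 ≅ Z^7, C_1 ≅ Z^9.

The boundary map ∂_1: C_1 → C_0 is given by ∂[p,q] = [q] − [p].
The 7×9 boundary matrix has rank 6 and Smith normal form diag(1,1,1,1,1,1).

Computing H_k = (kernel of ∂_k) / (image of ∂_{k+1}):

  H_0: rank C_0 − rank ∂_1 = 7 − 6 = 1, and the invariant factors of ∂_1 are all 1, so H_0 = Z.
  H_1: rank ker ∂_1 − rank ∂_2 = (9 − 6) − 0 = 3, and there is no ∂_2, so H_1 = Z^3.

As a check, the Euler characteristic is 7 − 9 = -2, which agrees with 1 − 3 = -2.
(K is a triangulation of a wedge of 3 circles.)

H_0 ≅ Z,  H_1 ≅ Z^3.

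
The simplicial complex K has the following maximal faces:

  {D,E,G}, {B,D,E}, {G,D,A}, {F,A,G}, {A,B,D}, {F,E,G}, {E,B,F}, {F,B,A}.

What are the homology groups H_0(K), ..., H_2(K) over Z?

Take the total order A < B < D < E < F < G on the vertex set. Then K (dimension 2) consists of the simplices:

  0-simplices (6): A, B, D, E, F, G
  1-simplices (12): AB, AD, AF, AG, BD, BE, BF, DE, DG, EF, EG, FG
  2-simplices (8): ABD, ABF, ADG, AFG, BDE, BEF, DEG, EFG

so the chain groups are C_0 ≅ Z^6, C_1 ≅ Z^12, C_2 ≅ Z^8.

The boundary map ∂_1: C_1 → C_0 sends each edge [p,q] (with p < q) to q − p. For instance
  ∂BF = F − B.
The resulting 6×12 matrix has rank 5, and its Smith normal form has invariant factors (1,1,1,1,1).

∂_2: C_2 → C_1 maps a triangle to the signed sum of its edges. For instance
  ∂EFG = FG − EG + EF,
  ∂BEF = EF − BF + BE.
As a 12×8 matrix over Z this has rank 7, with invariant factors (1,1,1,1,1,1,1).

Now H_k = ker ∂_k / im ∂_{k+1}, so:

  H_0: rank C_0 − rank ∂_1 = 6 − 5 = 1, and the invariant factors of ∂_1 are all 1, so H_0 ≅ Z.
  H_1: rank ker ∂_1 − rank ∂_2 = (12 − 5) − 7 = 0, and the invariant factors of ∂_2 are all 1, so H_1 ≅ 0.
  H_2: rank ker ∂_2 − rank ∂_3 = (8 − 7) − 0 = 1, and there is no ∂_3, so H_2 ≅ Z.

H_0 = Z,  H_1 = 0,  H_2 = Z.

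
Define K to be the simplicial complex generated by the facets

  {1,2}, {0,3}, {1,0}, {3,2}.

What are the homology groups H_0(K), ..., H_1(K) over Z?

Order the vertices as 0 < 1 < 2 < 3. Listing each simplex with vertices in this order, K has dimension 1 with simplices:

  0-simplices (4): [0], [1], [2], [3]
  1-simplices (4): [0,1], [0,3], [1,2], [2,3]

so the chain groups are C_0 ≅ Z^4, C_1 ≅ Z^4.

The boundary map ∂_1: C_1 → C_0 is given by ∂[p,q] = [q] − [p].
The resulting 4×4 matrix has rank 3, and its Smith normal form has invariant factors (1,1,1).

Reading off H_k = ker ∂_k / im ∂_{k+1}:

  H_0: rank C_0 − rank ∂_1 = 4 − 3 = 1, and the invariant factors of ∂_1 are all 1, so H_0 ≅ Z.
  H_1: rank ker ∂_1 − rank ∂_2 = (4 − 3) − 0 = 1, and there is no ∂_2, so H_1 ≅ Z.

H_0 ≅ Z,  H_1 ≅ Z.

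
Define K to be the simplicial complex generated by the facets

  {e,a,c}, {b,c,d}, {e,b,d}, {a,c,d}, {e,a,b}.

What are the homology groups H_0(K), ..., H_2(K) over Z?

Order the vertices as a < b < c < d < e. Listing each simplex with vertices in this order, K has dimension 2 with simplices:

  0-simplices (5): a, b, c, d, e
  1-simplices (10): ab, ac, ad, ae, bc, bd, be, cd, ce, de
  2-simplices (5): abe, acd, ace, bcd, bde

giving chain groups C_0 ≅ Z^5, C_1 ≅ Z^10, C_2 ≅ Z^5.

∂_1: C_1 → C_0 maps an edge to its endpoints' difference, ∂[p,q] = q − p.
The 5×10 boundary matrix has rank 4 and Smith normal form diag(1,1,1,1).

The boundary map ∂_2: C_2 → C_1 maps a triangle to the signed sum of its edges. For instance
  ∂abe = be − ae + ab,
  ∂ace = ce − ae + ac.
This gives a 10×5 integer matrix of rank 5; reducing to Smith normal form yields diagonal entries (1,1,1,1,1).

Computing H_k = (kernel of ∂_k) / (image of ∂_{k+1}):

  H_0: rank C_0 − rank ∂_1 = 5 − 4 = 1, and the invariant factors of ∂_1 are all 1, so H_0 = Z.
  H_1: rank ker ∂_1 − rank ∂_2 = (10 − 4) − 5 = 1, and the invariant factors of ∂_2 are all 1, so H_1 = Z.
  H_2: rank ker ∂_2 − rank ∂_3 = (5 − 5) − 0 = 0, and there is no ∂_3, so H_2 = 0.

As a check, the Euler characteristic is 5 − 10 + 5 = 0, which agrees with 1 − 1 + 0 = 0.
(K is a triangulation of the Möbius band.)

H_0 ≅ Z,  H_1 ≅ Z,  H_2 = 0.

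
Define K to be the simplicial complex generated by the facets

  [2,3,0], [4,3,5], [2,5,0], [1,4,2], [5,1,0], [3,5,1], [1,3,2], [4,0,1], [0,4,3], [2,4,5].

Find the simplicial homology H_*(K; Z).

H_0 = Z,  H_1 = Z/2,  H_2 = 0.

Fix the vertex order 0 < 1 < 2 < 3 < 4 < 5 and write every simplex with vertices in increasing order. Then dim K = 2 and the simplices of K are:

  0-simplices (6): [0], [1], [2], [3], [4], [5]
  1-simplices (15): [0,1], [0,2], [0,3], [0,4], [0,5], [1,2], [1,3], [1,4], [1,5], [2,3], [2,4], [2,5], [3,4], [3,5], [4,5]
  2-simplices (10): [0,1,4], [0,1,5], [0,2,3], [0,2,5], [0,3,4], [1,2,3], [1,2,4], [1,3,5], [2,4,5], [3,4,5]

Hence C_0 ≅ Z^6, C_1 ≅ Z^15, C_2 ≅ Z^10.

Boundary ∂_1: C_1 → C_0 maps an edge to its endpoints' difference, ∂[p,q] = q − p.
As a 6×15 matrix over Z this has rank 5, with invariant factors (1,1,1,1,1).

Boundary ∂_2: C_2 → C_1 maps a triangle to the signed sum of its edges. For instance
  ∂[0,2,3] = [2,3] − [0,3] + [0,2],
  ∂[1,2,3] = [2,3] − [1,3] + [1,2].
The resulting 15×10 matrix has rank 10, and its Smith normal form has invariant factors (1,1,1,1,1,1,1,1,1,2).

Computing H_k = (kernel of ∂_k) / (image of ∂_{k+1}):

  H_0: rank C_0 − rank ∂_1 = 6 − 5 = 1, and the invariant factors of ∂_1 are all 1, so H_0 = Z.
  H_1: rank ker ∂_1 − rank ∂_2 = (15 − 5) − 10 = 0, and ∂_2 has invariant factor 2 > 1, so H_1 = Z/2.
  H_2: rank ker ∂_2 − rank ∂_3 = (10 − 10) − 0 = 0, and there is no ∂_3, so H_2 = 0.

(K is a triangulation of the real projective plane RP^2.)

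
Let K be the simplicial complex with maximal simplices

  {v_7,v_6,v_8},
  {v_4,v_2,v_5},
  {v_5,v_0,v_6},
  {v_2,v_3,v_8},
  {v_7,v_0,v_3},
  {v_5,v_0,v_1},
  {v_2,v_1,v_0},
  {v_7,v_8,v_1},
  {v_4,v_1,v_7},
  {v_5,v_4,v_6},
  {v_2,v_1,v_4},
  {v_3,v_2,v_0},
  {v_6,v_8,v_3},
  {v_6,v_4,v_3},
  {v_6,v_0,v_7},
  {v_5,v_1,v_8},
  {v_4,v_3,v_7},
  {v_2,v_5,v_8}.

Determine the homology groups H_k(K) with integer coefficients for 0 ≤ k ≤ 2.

Take the total order v_0 < v_1 < v_2 < v_3 < v_4 < v_5 < v_6 < v_7 < v_8 on the vertex set. Then K (dimension 2) consists of the simplices:

  0-simplices (9): [v_0], [v_1], [v_2], [v_3], [v_4], [v_5], [v_6], [v_7], [v_8]
  1-simplices (27): (27 of them)
  2-simplices (18): (18 of them)

so the chain groups are C_0 ≅ Z^9, C_1 ≅ Z^27, C_2 ≅ Z^18.

∂_1: C_1 → C_0 is given by ∂[p,q] = [q] − [p]. For instance
  ∂[v_3,v_4] = [v_4] − [v_3].
The resulting 9×27 matrix has rank 8, and its Smith normal form has invariant factors (1,1,1,1,1,1,1,1).

∂_2: C_2 → C_1 maps a triangle to the signed sum of its edges. For instance
  ∂[v_2,v_5,v_8] = [v_5,v_8] − [v_2,v_8] + [v_2,v_5],
  ∂[v_0,v_6,v_7] = [v_6,v_7] − [v_0,v_7] + [v_0,v_6].
This gives a 27×18 integer matrix of rank 18; reducing to Smith normal form yields diagonal entries (1,1,1,1,1,1,1,1,1,1,1,1,1,1,1,1,1,2).

Computing H_k = (kernel of ∂_k) / (image of ∂_{k+1}):

  H_0: rank C_0 − rank ∂_1 = 9 − 8 = 1, and the invariant factors of ∂_1 are all 1, so H_0 ≅ Z.
  H_1: rank ker ∂_1 − rank ∂_2 = (27 − 8) − 18 = 1, and ∂_2 has invariant factor 2 > 1, so H_1 ≅ Z ⊕ Z/2.
  H_2: rank ker ∂_2 − rank ∂_3 = (18 − 18) − 0 = 0, and there is no ∂_3, so H_2 ≅ 0.

As a check, the Euler characteristic is 9 − 27 + 18 = 0, which agrees with 1 − 1 + 0 = 0.
(K is a triangulation of the Klein bottle.)

H_0 = Z,  H_1 = Z ⊕ Z/2,  H_2 = 0.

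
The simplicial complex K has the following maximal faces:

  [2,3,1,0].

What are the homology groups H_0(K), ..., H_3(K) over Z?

H_0 ≅ Z,  H_1 = 0,  H_2 = 0,  H_3 = 0.

We work with the vertex ordering 0 < 1 < 2 < 3. The simplices of K, each written with vertices in increasing order, are:

  0-simplices (4): [0], [1], [2], [3]
  1-simplices (6): [0,1], [0,2], [0,3], [1,2], [1,3], [2,3]
  2-simplices (4): [0,1,2], [0,1,3], [0,2,3], [1,2,3]
  3-simplices (1): [0,1,2,3]

Hence C_0 ≅ Z^4, C_1 ≅ Z^6, C_2 ≅ Z^4, C_3 ≅ Z^1.

∂_1: C_1 → C_0 is given by ∂[p,q] = [q] − [p].
The resulting 4×6 matrix has rank 3, and its Smith normal form has invariant factors (1,1,1).

Boundary ∂_2: C_2 → C_1 maps a triangle to the signed sum of its edges. For instance
  ∂[0,1,2] = [1,2] − [0,2] + [0,1],
  ∂[1,2,3] = [2,3] − [1,3] + [1,2].
The resulting 6×4 matrix has rank 3, and its Smith normal form has invariant factors (1,1,1).

∂_3: C_3 → C_2 sends each 3-simplex σ to the alternating sum Σ_i (−1)^i (σ with its i-th vertex removed). For instance
  ∂[0,1,2,3] = [1,2,3] − [0,2,3] + [0,1,3] − [0,1,2].
The 4×1 boundary matrix has rank 1 and Smith normal form diag(1).

Computing H_k = (kernel of ∂_k) / (image of ∂_{k+1}):

  H_0: rank C_0 − rank ∂_1 = 4 − 3 = 1, and the invariant factors of ∂_1 are all 1, so H_0 ≅ Z.
  H_1: rank ker ∂_1 − rank ∂_2 = (6 − 3) − 3 = 0, and the invariant factors of ∂_2 are all 1, so H_1 ≅ 0.
  H_2: rank ker ∂_2 − rank ∂_3 = (4 − 3) − 1 = 0, and the invariant factors of ∂_3 are all 1, so H_2 ≅ 0.
  H_3: rank ker ∂_3 − rank ∂_4 = (1 − 1) − 0 = 0, and there is no ∂_4, so H_3 ≅ 0.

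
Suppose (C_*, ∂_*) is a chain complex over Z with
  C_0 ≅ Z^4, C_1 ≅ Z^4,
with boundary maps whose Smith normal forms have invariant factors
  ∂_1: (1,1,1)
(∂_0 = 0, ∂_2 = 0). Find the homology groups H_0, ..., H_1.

H_0 ≅ Z,  H_1 ≅ Z.

H_0: b_0 = 4 − 0 − 3 = 1; torsion from ∂_1 factors > 1: none. So H_0 ≅ Z.
H_1: b_1 = 4 − 3 − 0 = 1; torsion from ∂_2 factors > 1: none. So H_1 ≅ Z.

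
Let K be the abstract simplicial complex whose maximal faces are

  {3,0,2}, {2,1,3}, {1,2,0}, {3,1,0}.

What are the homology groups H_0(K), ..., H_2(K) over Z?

Take the total order 0 < 1 < 2 < 3 on the vertex set. Then K (dimension 2) consists of the simplices:

  0-simplices (4): [0], [1], [2], [3]
  1-simplices (6): [0,1], [0,2], [0,3], [1,2], [1,3], [2,3]
  2-simplices (4): [0,1,2], [0,1,3], [0,2,3], [1,2,3]

so the chain groups are C_0 ≅ Z^4, C_1 ≅ Z^6, C_2 ≅ Z^4.

∂_1: C_1 → C_0 is given by ∂[p,q] = [q] − [p]. For instance
  ∂[0,2] = [2] − [0].
As a 4×6 matrix over Z this has rank 3, with invariant factors (1,1,1).

∂_2: C_2 → C_1 maps a triangle to the signed sum of its edges. For instance
  ∂[1,2,3] = [2,3] − [1,3] + [1,2],
  ∂[0,1,3] = [1,3] − [0,3] + [0,1].
The 6×4 boundary matrix has rank 3 and Smith normal form diag(1,1,1).

From H_k ≅ ker(∂_k) / im(∂_{k+1}) we obtain:

  H_0: rank C_0 − rank ∂_1 = 4 − 3 = 1, and the invariant factors of ∂_1 are all 1, so H_0 = Z.
  H_1: rank ker ∂_1 − rank ∂_2 = (6 − 3) − 3 = 0, and the invariant factors of ∂_2 are all 1, so H_1 = 0.
  H_2: rank ker ∂_2 − rank ∂_3 = (4 − 3) − 0 = 1, and there is no ∂_3, so H_2 = Z.

H_0 ≅ Z,  H_1 = 0,  H_2 ≅ Z.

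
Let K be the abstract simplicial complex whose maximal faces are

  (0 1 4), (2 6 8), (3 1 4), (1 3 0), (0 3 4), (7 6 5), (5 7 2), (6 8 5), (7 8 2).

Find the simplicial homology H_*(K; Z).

H_0 = Z^2,  H_1 = Z,  H_2 = Z.

Take the total order 0 < 1 < 2 < 3 < 4 < 5 < 6 < 7 < 8 on the vertex set. Then K (dimension 2) consists of the simplices:

  0-simplices (9): [0], [1], [2], [3], [4], [5], [6], [7], [8]
  1-simplices (16): [0,1], [0,3], [0,4], [1,3], [1,4], [2,5], [2,6], [2,7], [2,8], [3,4], [5,6], [5,7], [5,8], [6,7], [6,8], [7,8]
  2-simplices (9): [0,1,3], [0,1,4], [0,3,4], [1,3,4], [2,5,7], [2,6,8], [2,7,8], [5,6,7], [5,6,8]

giving chain groups C_0 ≅ Z^9, C_1 ≅ Z^16, C_2 ≅ Z^9.

∂_1: C_1 → C_0 sends each edge [p,q] (with p < q) to q − p.
The resulting 9×16 matrix has rank 7, and its Smith normal form has invariant factors (1,1,1,1,1,1,1).

Boundary ∂_2: C_2 → C_1 maps a triangle to the signed sum of its edges. For instance
  ∂[2,5,7] = [5,7] − [2,7] + [2,5],
  ∂[2,6,8] = [6,8] − [2,8] + [2,6].
The resulting 16×9 matrix has rank 8, and its Smith normal form has invariant factors (1,1,1,1,1,1,1,1).

Now H_k = ker ∂_k / im ∂_{k+1}, so:

  H_0: rank C_0 − rank ∂_1 = 9 − 7 = 2, and the invariant factors of ∂_1 are all 1, so H_0 ≅ Z^2.
  H_1: rank ker ∂_1 − rank ∂_2 = (16 − 7) − 8 = 1, and the invariant factors of ∂_2 are all 1, so H_1 ≅ Z.
  H_2: rank ker ∂_2 − rank ∂_3 = (9 − 8) − 0 = 1, and there is no ∂_3, so H_2 ≅ Z.

(K is a triangulation of the disjoint union of the 2-sphere S^2 and the Möbius band.)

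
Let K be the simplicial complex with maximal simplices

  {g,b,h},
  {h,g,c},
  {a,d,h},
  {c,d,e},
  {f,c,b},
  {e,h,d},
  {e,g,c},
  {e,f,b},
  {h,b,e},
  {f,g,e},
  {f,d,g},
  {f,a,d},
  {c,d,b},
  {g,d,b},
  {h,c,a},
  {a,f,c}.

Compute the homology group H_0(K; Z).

We work with the vertex ordering a < b < c < d < e < f < g < h. The simplices of K, each written with vertices in increasing order, are:

  0-simplices (8): a, b, c, d, e, f, g, h
  1-simplices (24): ac, ad, af, ah, bc, bd, be, bf, bg, bh, cd, ce, cf, cg, ch, de, df, dg, dh, ef, eg, eh, fg, gh
  2-simplices (16): acf, ach, adf, adh, bcd, bcf, bdg, bef, beh, bgh, cde, ceg, cgh, deh, dfg, efg

Hence C_0 ≅ Z^8, C_1 ≅ Z^24, C_2 ≅ Z^16.

The boundary map ∂_1: C_1 → C_0 sends each edge [p,q] (with p < q) to q − p. For instance
  ∂eg = g − e.
This gives a 8×24 integer matrix of rank 7; reducing to Smith normal form yields diagonal entries (1,1,1,1,1,1,1).

The boundary map ∂_2: C_2 → C_1 sends each 2-simplex [p,q,r] to [q,r] − [p,r] + [p,q]. For instance
  ∂deh = eh − dh + de,
  ∂acf = cf − af + ac.
The 24×16 boundary matrix has rank 15 and Smith normal form diag(1,1,1,1,1,1,1,1,1,1,1,1,1,1,1).

Computing H_k = (kernel of ∂_k) / (image of ∂_{k+1}):

  H_0: rank C_0 − rank ∂_1 = 8 − 7 = 1, and the invariant factors of ∂_1 are all 1, so H_0 ≅ Z.

H_0 = Z.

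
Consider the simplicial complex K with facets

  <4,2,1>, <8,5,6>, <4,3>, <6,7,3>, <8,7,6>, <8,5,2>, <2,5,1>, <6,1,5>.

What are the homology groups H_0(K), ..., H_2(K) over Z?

We work with the vertex ordering 1 < 2 < 3 < 4 < 5 < 6 < 7 < 8. The simplices of K, each written with vertices in increasing order, are:

  0-simplices (8): [1], [2], [3], [4], [5], [6], [7], [8]
  1-simplices (15): [1,2], [1,4], [1,5], [1,6], [2,4], [2,5], [2,8], [3,4], [3,6], [3,7], [5,6], [5,8], [6,7], [6,8], [7,8]
  2-simplices (7): [1,2,4], [1,2,5], [1,5,6], [2,5,8], [3,6,7], [5,6,8], [6,7,8]

giving chain groups C_0 ≅ Z^8, C_1 ≅ Z^15, C_2 ≅ Z^7.

The boundary map ∂_1: C_1 → C_0 maps an edge to its endpoints' difference, ∂[p,q] = q − p. For instance
  ∂[1,2] = [2] − [1].
The 8×15 boundary matrix has rank 7 and Smith normal form diag(1,1,1,1,1,1,1).

The boundary map ∂_2: C_2 → C_1 maps a triangle to the signed sum of its edges. For instance
  ∂[5,6,8] = [6,8] − [5,8] + [5,6],
  ∂[6,7,8] = [7,8] − [6,8] + [6,7].
The 15×7 boundary matrix has rank 7 and Smith normal form diag(1,1,1,1,1,1,1).

Computing H_k = (kernel of ∂_k) / (image of ∂_{k+1}):

  H_0: rank C_0 − rank ∂_1 = 8 − 7 = 1, and the invariant factors of ∂_1 are all 1, so H_0 = Z.
  H_1: rank ker ∂_1 − rank ∂_2 = (15 − 7) − 7 = 1, and the invariant factors of ∂_2 are all 1, so H_1 = Z.
  H_2: rank ker ∂_2 − rank ∂_3 = (7 − 7) − 0 = 0, and there is no ∂_3, so H_2 = 0.

H_0 = Z,  H_1 = Z,  H_2 = 0.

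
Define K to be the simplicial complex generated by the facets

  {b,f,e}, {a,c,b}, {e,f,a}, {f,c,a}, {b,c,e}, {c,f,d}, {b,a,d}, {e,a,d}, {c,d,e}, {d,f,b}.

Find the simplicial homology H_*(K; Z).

H_0 = Z,  H_1 = Z/2Z,  H_2 = 0.

K has 6 vertices, 15 edges, 10 triangles.
rank ∂_0 = 0, rank ∂_1 = 5 ⇒ b_0 = 6 − 0 − 5 = 1; all invariant factors of ∂_1 are 1 so no torsion. So H_0 = Z.
rank ∂_1 = 5, rank ∂_2 = 10 ⇒ b_1 = 15 − 5 − 10 = 0; ∂_2 has invariant factor(s) [2] giving torsion. So H_1 = Z/2Z.
rank ∂_2 = 10, rank ∂_3 = 0 ⇒ b_2 = 10 − 10 − 0 = 0. So H_2 = 0.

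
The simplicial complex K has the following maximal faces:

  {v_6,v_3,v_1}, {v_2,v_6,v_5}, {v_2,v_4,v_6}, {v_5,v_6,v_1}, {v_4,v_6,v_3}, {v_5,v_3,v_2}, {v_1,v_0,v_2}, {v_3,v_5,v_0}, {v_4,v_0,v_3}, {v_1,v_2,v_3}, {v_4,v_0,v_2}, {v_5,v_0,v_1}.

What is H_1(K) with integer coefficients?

H_1 ≅ Z/2.

Order the vertices as v_0 < v_1 < v_2 < v_3 < v_4 < v_5 < v_6. Listing each simplex with vertices in this order, K has dimension 2 with simplices:

  0-simplices (7): [v_0], [v_1], [v_2], [v_3], [v_4], [v_5], [v_6]
  1-simplices (18): (18 of them)
  2-simplices (12): (12 of them)

giving chain groups C_0 ≅ Z^7, C_1 ≅ Z^18, C_2 ≅ Z^12.

The boundary map ∂_1: C_1 → C_0 sends each edge [p,q] (with p < q) to q − p.
The 7×18 boundary matrix has rank 6 and Smith normal form diag(1,1,1,1,1,1).

Boundary ∂_2: C_2 → C_1 sends each 2-simplex [p,q,r] to [q,r] − [p,r] + [p,q]. For instance
  ∂[v_1,v_3,v_6] = [v_3,v_6] − [v_1,v_6] + [v_1,v_3],
  ∂[v_2,v_5,v_6] = [v_5,v_6] − [v_2,v_6] + [v_2,v_5].
As a 18×12 matrix over Z this has rank 12, with invariant factors (1,1,1,1,1,1,1,1,1,1,1,2).

Reading off H_k = ker ∂_k / im ∂_{k+1}:

  H_1: rank ker ∂_1 − rank ∂_2 = (18 − 6) − 12 = 0, and ∂_2 has invariant factor 2 > 1, so H_1 ≅ Z/2.

(K is a triangulation of the real projective plane RP^2.)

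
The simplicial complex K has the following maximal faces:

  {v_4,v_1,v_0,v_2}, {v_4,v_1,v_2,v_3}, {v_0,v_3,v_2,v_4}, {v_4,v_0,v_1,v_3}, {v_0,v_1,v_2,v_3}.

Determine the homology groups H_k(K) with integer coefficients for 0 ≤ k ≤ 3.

H_0 = Z,  H_1 = 0,  H_2 = 0,  H_3 = Z.

Order the vertices as v_0 < v_1 < v_2 < v_3 < v_4. Listing each simplex with vertices in this order, K has dimension 3 with simplices:

  0-simplices (5): [v_0], [v_1], [v_2], [v_3], [v_4]
  1-simplices (10): [v_0,v_1], [v_0,v_2], [v_0,v_3], [v_0,v_4], [v_1,v_2], [v_1,v_3], [v_1,v_4], [v_2,v_3], [v_2,v_4], [v_3,v_4]
  2-simplices (10): [v_0,v_1,v_2], [v_0,v_1,v_3], [v_0,v_1,v_4], [v_0,v_2,v_3], [v_0,v_2,v_4], [v_0,v_3,v_4], [v_1,v_2,v_3], [v_1,v_2,v_4], [v_1,v_3,v_4], [v_2,v_3,v_4]
  3-simplices (5): [v_0,v_1,v_2,v_3], [v_0,v_1,v_2,v_4], [v_0,v_1,v_3,v_4], [v_0,v_2,v_3,v_4], [v_1,v_2,v_3,v_4]

giving chain groups C_0 ≅ Z^5, C_1 ≅ Z^10, C_2 ≅ Z^10, C_3 ≅ Z^5.

∂_1: C_1 → C_0 maps an edge to its endpoints' difference, ∂[p,q] = q − p. For instance
  ∂[v_2,v_3] = [v_3] − [v_2].
As a 5×10 matrix over Z this has rank 4, with invariant factors (1,1,1,1).

∂_2: C_2 → C_1 maps a triangle to the signed sum of its edges. For instance
  ∂[v_1,v_2,v_4] = [v_2,v_4] − [v_1,v_4] + [v_1,v_2],
  ∂[v_0,v_2,v_3] = [v_2,v_3] − [v_0,v_3] + [v_0,v_2].
The resulting 10×10 matrix has rank 6, and its Smith normal form has invariant factors (1,1,1,1,1,1).

The boundary map ∂_3: C_3 → C_2 sends each 3-simplex σ to the alternating sum Σ_i (−1)^i (σ with its i-th vertex removed). For instance
  ∂[v_0,v_1,v_2,v_3] = [v_1,v_2,v_3] − [v_0,v_2,v_3] + [v_0,v_1,v_3] − [v_0,v_1,v_2],
  ∂[v_0,v_1,v_3,v_4] = [v_1,v_3,v_4] − [v_0,v_3,v_4] + [v_0,v_1,v_4] − [v_0,v_1,v_3].
The resulting 10×5 matrix has rank 4, and its Smith normal form has invariant factors (1,1,1,1).

Computing H_k = (kernel of ∂_k) / (image of ∂_{k+1}):

  H_0: rank C_0 − rank ∂_1 = 5 − 4 = 1, and the invariant factors of ∂_1 are all 1, so H_0 = Z.
  H_1: rank ker ∂_1 − rank ∂_2 = (10 − 4) − 6 = 0, and the invariant factors of ∂_2 are all 1, so H_1 = 0.
  H_2: rank ker ∂_2 − rank ∂_3 = (10 − 6) − 4 = 0, and the invariant factors of ∂_3 are all 1, so H_2 = 0.
  H_3: rank ker ∂_3 − rank ∂_4 = (5 − 4) − 0 = 1, and there is no ∂_4, so H_3 = Z.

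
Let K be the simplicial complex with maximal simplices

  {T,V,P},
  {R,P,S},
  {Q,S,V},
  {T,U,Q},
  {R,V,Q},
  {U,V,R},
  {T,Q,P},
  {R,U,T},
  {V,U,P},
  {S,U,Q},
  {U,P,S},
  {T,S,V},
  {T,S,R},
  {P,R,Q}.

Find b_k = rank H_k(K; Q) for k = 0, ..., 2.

b_0 = 1, b_1 = 2, b_2 = 1.

Fix the vertex order P < Q < R < S < T < U < V and write every simplex with vertices in increasing order. Then dim K = 2 and the simplices of K are:

  0-simplices (7): P, Q, R, S, T, U, V
  1-simplices (21): PQ, PR, PS, PT, PU, PV, QR, QS, QT, QU, QV, RS, RT, RU, RV, ST, SU, SV, TU, TV, UV
  2-simplices (14): PQR, PQT, PRS, PSU, PTV, PUV, QRV, QSU, QSV, QTU, RST, RTU, RUV, STV

so the chain groups are C_0 ≅ Z^7, C_1 ≅ Z^21, C_2 ≅ Z^14.

∂_1: C_1 → C_0 maps an edge to its endpoints' difference, ∂[p,q] = q − p.
The 7×21 boundary matrix has rank 6 and Smith normal form diag(1,1,1,1,1,1).

Boundary ∂_2: C_2 → C_1 acts by ∂[p,q,r] = [q,r] − [p,r] + [p,q]. For instance
  ∂PQR = QR − PR + PQ,
  ∂PRS = RS − PS + PR.
This gives a 21×14 integer matrix of rank 13; reducing to Smith normal form yields diagonal entries (1,1,1,1,1,1,1,1,1,1,1,1,1).

From H_k ≅ ker(∂_k) / im(∂_{k+1}) we obtain:

  H_0: rank C_0 − rank ∂_1 = 7 − 6 = 1, and the invariant factors of ∂_1 are all 1, so H_0 = Z.
  H_1: rank ker ∂_1 − rank ∂_2 = (21 − 6) − 13 = 2, and the invariant factors of ∂_2 are all 1, so H_1 = Z^2.
  H_2: rank ker ∂_2 − rank ∂_3 = (14 − 13) − 0 = 1, and there is no ∂_3, so H_2 = Z.

Hence the Betti numbers are b_0 = 1, b_1 = 2, b_2 = 1.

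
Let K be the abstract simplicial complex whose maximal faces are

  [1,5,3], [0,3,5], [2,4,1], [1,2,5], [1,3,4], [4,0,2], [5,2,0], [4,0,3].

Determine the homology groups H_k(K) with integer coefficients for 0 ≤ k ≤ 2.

We work with the vertex ordering 0 < 1 < 2 < 3 < 4 < 5. The simplices of K, each written with vertices in increasing order, are:

  0-simplices (6): [0], [1], [2], [3], [4], [5]
  1-simplices (12): [0,2], [0,3], [0,4], [0,5], [1,2], [1,3], [1,4], [1,5], [2,4], [2,5], [3,4], [3,5]
  2-simplices (8): [0,2,4], [0,2,5], [0,3,4], [0,3,5], [1,2,4], [1,2,5], [1,3,4], [1,3,5]

Hence C_0 ≅ Z^6, C_1 ≅ Z^12, C_2 ≅ Z^8.

Boundary ∂_1: C_1 → C_0 sends each edge [p,q] (with p < q) to q − p. For instance
  ∂[1,3] = [3] − [1].
As a 6×12 matrix over Z this has rank 5, with invariant factors (1,1,1,1,1).

Boundary ∂_2: C_2 → C_1 maps a triangle to the signed sum of its edges. For instance
  ∂[0,3,4] = [3,4] − [0,4] + [0,3],
  ∂[1,3,4] = [3,4] − [1,4] + [1,3].
The 12×8 boundary matrix has rank 7 and Smith normal form diag(1,1,1,1,1,1,1).

Reading off H_k = ker ∂_k / im ∂_{k+1}:

  H_0: rank C_0 − rank ∂_1 = 6 − 5 = 1, and the invariant factors of ∂_1 are all 1, so H_0 = Z.
  H_1: rank ker ∂_1 − rank ∂_2 = (12 − 5) − 7 = 0, and the invariant factors of ∂_2 are all 1, so H_1 = 0.
  H_2: rank ker ∂_2 − rank ∂_3 = (8 − 7) − 0 = 1, and there is no ∂_3, so H_2 = Z.

H_0 = Z,  H_1 = 0,  H_2 = Z.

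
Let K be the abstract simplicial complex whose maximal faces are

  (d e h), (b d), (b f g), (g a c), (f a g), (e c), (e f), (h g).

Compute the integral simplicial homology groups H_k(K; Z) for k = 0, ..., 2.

Fix the vertex order a < b < c < d < e < f < g < h and write every simplex with vertices in increasing order. Then dim K = 2 and the simplices of K are:

  0-simplices (8): a, b, c, d, e, f, g, h
  1-simplices (14): ac, af, ag, bd, bf, bg, ce, cg, de, dh, ef, eh, fg, gh
  2-simplices (4): acg, afg, bfg, deh

Hence C_0 ≅ Z^8, C_1 ≅ Z^14, C_2 ≅ Z^4.

Boundary ∂_1: C_1 → C_0 maps an edge to its endpoints' difference, ∂[p,q] = q − p. For instance
  ∂bf = f − b.
The resulting 8×14 matrix has rank 7, and its Smith normal form has invariant factors (1,1,1,1,1,1,1).

∂_2: C_2 → C_1 acts by ∂[p,q,r] = [q,r] − [p,r] + [p,q]. For instance
  ∂acg = cg − ag + ac,
  ∂deh = eh − dh + de.
As a 14×4 matrix over Z this has rank 4, with invariant factors (1,1,1,1).

Computing H_k = (kernel of ∂_k) / (image of ∂_{k+1}):

  H_0: rank C_0 − rank ∂_1 = 8 − 7 = 1, and the invariant factors of ∂_1 are all 1, so H_0 ≅ Z.
  H_1: rank ker ∂_1 − rank ∂_2 = (14 − 7) − 4 = 3, and the invariant factors of ∂_2 are all 1, so H_1 ≅ Z^3.
  H_2: rank ker ∂_2 − rank ∂_3 = (4 − 4) − 0 = 0, and there is no ∂_3, so H_2 ≅ 0.

H_0 = Z,  H_1 = Z^3,  H_2 = 0.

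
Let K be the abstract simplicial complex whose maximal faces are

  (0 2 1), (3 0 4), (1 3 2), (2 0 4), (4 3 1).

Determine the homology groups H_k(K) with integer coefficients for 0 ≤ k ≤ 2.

H_0 ≅ Z,  H_1 ≅ Z,  H_2 = 0.

Fix the vertex order 0 < 1 < 2 < 3 < 4 and write every simplex with vertices in increasing order. Then dim K = 2 and the simplices of K are:

  0-simplices (5): [0], [1], [2], [3], [4]
  1-simplices (10): [0,1], [0,2], [0,3], [0,4], [1,2], [1,3], [1,4], [2,3], [2,4], [3,4]
  2-simplices (5): [0,1,2], [0,2,4], [0,3,4], [1,2,3], [1,3,4]

so the chain groups are C_0 ≅ Z^5, C_1 ≅ Z^10, C_2 ≅ Z^5.

The boundary map ∂_1: C_1 → C_0 sends each edge [p,q] (with p < q) to q − p.
As a 5×10 matrix over Z this has rank 4, with invariant factors (1,1,1,1).

∂_2: C_2 → C_1 sends each 2-simplex [p,q,r] to [q,r] − [p,r] + [p,q]. For instance
  ∂[0,3,4] = [3,4] − [0,4] + [0,3],
  ∂[0,2,4] = [2,4] − [0,4] + [0,2].
The 10×5 boundary matrix has rank 5 and Smith normal form diag(1,1,1,1,1).

Now H_k = ker ∂_k / im ∂_{k+1}, so:

  H_0: rank C_0 − rank ∂_1 = 5 − 4 = 1, and the invariant factors of ∂_1 are all 1, so H_0 ≅ Z.
  H_1: rank ker ∂_1 − rank ∂_2 = (10 − 4) − 5 = 1, and the invariant factors of ∂_2 are all 1, so H_1 ≅ Z.
  H_2: rank ker ∂_2 − rank ∂_3 = (5 − 5) − 0 = 0, and there is no ∂_3, so H_2 ≅ 0.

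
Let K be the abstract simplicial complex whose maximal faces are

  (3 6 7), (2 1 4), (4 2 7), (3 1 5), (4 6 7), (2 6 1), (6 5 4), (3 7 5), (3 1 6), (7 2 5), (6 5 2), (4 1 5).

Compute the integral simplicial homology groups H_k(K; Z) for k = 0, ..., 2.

H_0 ≅ Z,  H_1 ≅ Z/2Z,  H_2 = 0.

Take the total order 1 < 2 < 3 < 4 < 5 < 6 < 7 on the vertex set. Then K (dimension 2) consists of the simplices:

  0-simplices (7): [1], [2], [3], [4], [5], [6], [7]
  1-simplices (18): [1,2], [1,3], [1,4], [1,5], [1,6], [2,4], [2,5], [2,6], [2,7], [3,5], [3,6], [3,7], [4,5], [4,6], [4,7], [5,6], [5,7], [6,7]
  2-simplices (12): [1,2,4], [1,2,6], [1,3,5], [1,3,6], [1,4,5], [2,4,7], [2,5,6], [2,5,7], [3,5,7], [3,6,7], [4,5,6], [4,6,7]

so the chain groups are C_0 ≅ Z^7, C_1 ≅ Z^18, C_2 ≅ Z^12.

The boundary map ∂_1: C_1 → C_0 is given by ∂[p,q] = [q] − [p]. For instance
  ∂[2,6] = [6] − [2].
The 7×18 boundary matrix has rank 6 and Smith normal form diag(1,1,1,1,1,1).

Boundary ∂_2: C_2 → C_1 maps a triangle to the signed sum of its edges. For instance
  ∂[1,3,5] = [3,5] − [1,5] + [1,3],
  ∂[4,5,6] = [5,6] − [4,6] + [4,5].
The 18×12 boundary matrix has rank 12 and Smith normal form diag(1,1,1,1,1,1,1,1,1,1,1,2).

From H_k ≅ ker(∂_k) / im(∂_{k+1}) we obtain:

  H_0: rank C_0 − rank ∂_1 = 7 − 6 = 1, and the invariant factors of ∂_1 are all 1, so H_0 ≅ Z.
  H_1: rank ker ∂_1 − rank ∂_2 = (18 − 6) − 12 = 0, and ∂_2 has invariant factor 2 > 1, so H_1 ≅ Z/2Z.
  H_2: rank ker ∂_2 − rank ∂_3 = (12 − 12) − 0 = 0, and there is no ∂_3, so H_2 ≅ 0.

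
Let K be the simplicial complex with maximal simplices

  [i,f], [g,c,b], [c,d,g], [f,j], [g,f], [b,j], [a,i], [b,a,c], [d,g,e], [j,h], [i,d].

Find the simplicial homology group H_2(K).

We work with the vertex ordering a < b < c < d < e < f < g < h < i < j. The simplices of K, each written with vertices in increasing order, are:

  0-simplices (10): a, b, c, d, e, f, g, h, i, j
  1-simplices (16): ab, ac, ai, bc, bg, bj, cd, cg, de, dg, di, eg, fg, fi, fj, hj
  2-simplices (4): abc, bcg, cdg, deg

giving chain groups C_0 ≅ Z^10, C_1 ≅ Z^16, C_2 ≅ Z^4.

∂_1: C_1 → C_0 sends each edge [p,q] (with p < q) to q − p.
The resulting 10×16 matrix has rank 9, and its Smith normal form has invariant factors (1,1,1,1,1,1,1,1,1).

∂_2: C_2 → C_1 maps a triangle to the signed sum of its edges. For instance
  ∂cdg = dg − cg + cd,
  ∂deg = eg − dg + de.
As a 16×4 matrix over Z this has rank 4, with invariant factors (1,1,1,1).

Reading off H_k = ker ∂_k / im ∂_{k+1}:

  H_2: rank ker ∂_2 − rank ∂_3 = (4 − 4) − 0 = 0, and there is no ∂_3, so H_2 ≅ 0.

H_2 = 0.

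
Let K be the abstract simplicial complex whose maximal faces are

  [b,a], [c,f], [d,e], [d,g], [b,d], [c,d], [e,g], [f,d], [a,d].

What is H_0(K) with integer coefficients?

Take the total order a < b < c < d < e < f < g on the vertex set. Then K (dimension 1) consists of the simplices:

  0-simplices (7): a, b, c, d, e, f, g
  1-simplices (9): ab, ad, bd, cd, cf, de, df, dg, eg

Hence C_0 ≅ Z^7, C_1 ≅ Z^9.

Boundary ∂_1: C_1 → C_0 maps an edge to its endpoints' difference, ∂[p,q] = q − p. For instance
  ∂eg = g − e.
The resulting 7×9 matrix has rank 6, and its Smith normal form has invariant factors (1,1,1,1,1,1).

Now H_k = ker ∂_k / im ∂_{k+1}, so:

  H_0: rank C_0 − rank ∂_1 = 7 − 6 = 1, and the invariant factors of ∂_1 are all 1, so H_0 = Z.

H_0 ≅ Z.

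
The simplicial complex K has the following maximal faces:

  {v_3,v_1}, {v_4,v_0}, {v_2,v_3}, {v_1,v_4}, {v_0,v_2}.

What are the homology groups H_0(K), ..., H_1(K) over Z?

H_0 ≅ Z,  H_1 ≅ Z.

Take the total order v_0 < v_1 < v_2 < v_3 < v_4 on the vertex set. Then K (dimension 1) consists of the simplices:

  0-simplices (5): [v_0], [v_1], [v_2], [v_3], [v_4]
  1-simplices (5): [v_0,v_2], [v_0,v_4], [v_1,v_3], [v_1,v_4], [v_2,v_3]

giving chain groups C_0 ≅ Z^5, C_1 ≅ Z^5.

Boundary ∂_1: C_1 → C_0 is given by ∂[p,q] = [q] − [p]. For instance
  ∂[v_2,v_3] = [v_3] − [v_2].
The 5×5 boundary matrix has rank 4 and Smith normal form diag(1,1,1,1).

Computing H_k = (kernel of ∂_k) / (image of ∂_{k+1}):

  H_0: rank C_0 − rank ∂_1 = 5 − 4 = 1, and the invariant factors of ∂_1 are all 1, so H_0 = Z.
  H_1: rank ker ∂_1 − rank ∂_2 = (5 − 4) − 0 = 1, and there is no ∂_2, so H_1 = Z.

As a check, the Euler characteristic is 5 − 5 = 0, which agrees with 1 − 1 = 0.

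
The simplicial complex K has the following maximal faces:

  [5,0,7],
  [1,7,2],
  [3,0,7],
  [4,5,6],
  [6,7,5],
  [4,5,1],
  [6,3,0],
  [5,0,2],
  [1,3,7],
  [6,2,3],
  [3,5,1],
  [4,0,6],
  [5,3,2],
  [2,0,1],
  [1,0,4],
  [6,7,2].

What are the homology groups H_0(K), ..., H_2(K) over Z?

Fix the vertex order 0 < 1 < 2 < 3 < 4 < 5 < 6 < 7 and write every simplex with vertices in increasing order. Then dim K = 2 and the simplices of K are:

  0-simplices (8): [0], [1], [2], [3], [4], [5], [6], [7]
  1-simplices (24): (24 of them)
  2-simplices (16): [0,1,2], [0,1,4], [0,2,5], [0,3,6], [0,3,7], [0,4,6], [0,5,7], [1,2,7], [1,3,5], [1,3,7], [1,4,5], [2,3,5], [2,3,6], [2,6,7], [4,5,6], [5,6,7]

giving chain groups C_0 ≅ Z^8, C_1 ≅ Z^24, C_2 ≅ Z^16.

Boundary ∂_1: C_1 → C_0 maps an edge to its endpoints' difference, ∂[p,q] = q − p. For instance
  ∂[0,6] = [6] − [0].
This gives a 8×24 integer matrix of rank 7; reducing to Smith normal form yields diagonal entries (1,1,1,1,1,1,1).

∂_2: C_2 → C_1 acts by ∂[p,q,r] = [q,r] − [p,r] + [p,q]. For instance
  ∂[0,3,7] = [3,7] − [0,7] + [0,3],
  ∂[0,1,2] = [1,2] − [0,2] + [0,1].
As a 24×16 matrix over Z this has rank 15, with invariant factors (1,1,1,1,1,1,1,1,1,1,1,1,1,1,1).

Reading off H_k = ker ∂_k / im ∂_{k+1}:

  H_0: rank C_0 − rank ∂_1 = 8 − 7 = 1, and the invariant factors of ∂_1 are all 1, so H_0 ≅ Z.
  H_1: rank ker ∂_1 − rank ∂_2 = (24 − 7) − 15 = 2, and the invariant factors of ∂_2 are all 1, so H_1 ≅ Z^2.
  H_2: rank ker ∂_2 − rank ∂_3 = (16 − 15) − 0 = 1, and there is no ∂_3, so H_2 ≅ Z.

As a check, the Euler characteristic is 8 − 24 + 16 = 0, which agrees with 1 − 2 + 1 = 0.

H_0 = Z,  H_1 = Z^2,  H_2 = Z.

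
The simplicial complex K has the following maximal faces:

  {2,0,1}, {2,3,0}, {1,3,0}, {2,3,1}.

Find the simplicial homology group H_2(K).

Take the total order 0 < 1 < 2 < 3 on the vertex set. Then K (dimension 2) consists of the simplices:

  0-simplices (4): [0], [1], [2], [3]
  1-simplices (6): [0,1], [0,2], [0,3], [1,2], [1,3], [2,3]
  2-simplices (4): [0,1,2], [0,1,3], [0,2,3], [1,2,3]

Hence C_0 ≅ Z^4, C_1 ≅ Z^6, C_2 ≅ Z^4.

The boundary map ∂_1: C_1 → C_0 is given by ∂[p,q] = [q] − [p]. For instance
  ∂[1,3] = [3] − [1].
This gives a 4×6 integer matrix of rank 3; reducing to Smith normal form yields diagonal entries (1,1,1).

The boundary map ∂_2: C_2 → C_1 acts by ∂[p,q,r] = [q,r] − [p,r] + [p,q]. For instance
  ∂[0,1,3] = [1,3] − [0,3] + [0,1],
  ∂[0,2,3] = [2,3] − [0,3] + [0,2].
This gives a 6×4 integer matrix of rank 3; reducing to Smith normal form yields diagonal entries (1,1,1).

Now H_k = ker ∂_k / im ∂_{k+1}, so:

  H_2: rank ker ∂_2 − rank ∂_3 = (4 − 3) − 0 = 1, and there is no ∂_3, so H_2 = Z.

H_2 ≅ Z.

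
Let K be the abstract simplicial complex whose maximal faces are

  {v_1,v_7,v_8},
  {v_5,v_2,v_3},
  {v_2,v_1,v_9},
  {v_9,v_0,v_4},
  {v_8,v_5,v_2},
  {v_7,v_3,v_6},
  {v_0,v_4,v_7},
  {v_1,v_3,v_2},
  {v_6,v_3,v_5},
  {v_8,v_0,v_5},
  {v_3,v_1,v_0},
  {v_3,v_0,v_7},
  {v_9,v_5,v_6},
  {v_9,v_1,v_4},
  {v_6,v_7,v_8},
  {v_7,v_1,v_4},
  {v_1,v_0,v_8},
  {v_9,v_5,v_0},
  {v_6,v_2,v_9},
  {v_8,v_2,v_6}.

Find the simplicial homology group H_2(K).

Fix the vertex order v_0 < v_1 < v_2 < v_3 < v_4 < v_5 < v_6 < v_7 < v_8 < v_9 and write every simplex with vertices in increasing order. Then dim K = 2 and the simplices of K are:

  0-simplices (10): [v_0], [v_1], [v_2], [v_3], [v_4], [v_5], [v_6], [v_7], [v_8], [v_9]
  1-simplices (30): (30 of them)
  2-simplices (20): (20 of them)

so the chain groups are C_0 ≅ Z^10, C_1 ≅ Z^30, C_2 ≅ Z^20.

∂_1: C_1 → C_0 sends each edge [p,q] (with p < q) to q − p.
The resulting 10×30 matrix has rank 9, and its Smith normal form has invariant factors (1,1,1,1,1,1,1,1,1).

Boundary ∂_2: C_2 → C_1 sends each 2-simplex [p,q,r] to [q,r] − [p,r] + [p,q]. For instance
  ∂[v_0,v_1,v_8] = [v_1,v_8] − [v_0,v_8] + [v_0,v_1],
  ∂[v_1,v_4,v_9] = [v_4,v_9] − [v_1,v_9] + [v_1,v_4].
The resulting 30×20 matrix has rank 20, and its Smith normal form has invariant factors (1,1,1,1,1,1,1,1,1,1,1,1,1,1,1,1,1,1,1,2).

Now H_k = ker ∂_k / im ∂_{k+1}, so:

  H_2: rank ker ∂_2 − rank ∂_3 = (20 − 20) − 0 = 0, and there is no ∂_3, so H_2 ≅ 0.

(K is a triangulation of the Klein bottle.)

H_2 = 0.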